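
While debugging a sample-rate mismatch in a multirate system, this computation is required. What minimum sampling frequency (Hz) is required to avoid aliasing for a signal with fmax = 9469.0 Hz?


The Nyquist rate is twice the maximum frequency component.
fs_min = 2 * fmax
      = 2 * 9469.0
      = 18938.0 Hz

18938.0


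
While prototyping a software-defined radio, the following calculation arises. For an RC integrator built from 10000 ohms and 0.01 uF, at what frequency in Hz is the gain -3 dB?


Cutoff frequency of a first-order RC filter:
fc = 1 / (2 * pi * R * C)
C = 0.01 uF = 1e-08 F
fc = 1 / (2 * pi * 10000 * 1e-08)
   = 1 / 0.00062831853071796
   = 1591.549431 Hz

1591.549431 Hz


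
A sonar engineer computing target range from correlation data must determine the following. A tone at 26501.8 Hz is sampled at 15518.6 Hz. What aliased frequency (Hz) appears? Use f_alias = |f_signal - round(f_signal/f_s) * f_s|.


Compute the nearest integer multiple of fs to the signal:
n = round(26501.8 / 15518.6) = 2
f_alias = |26501.8 - 2 * 15518.6|
        = |26501.8 - 31037.2|
        = 4535.4 Hz

4535.4


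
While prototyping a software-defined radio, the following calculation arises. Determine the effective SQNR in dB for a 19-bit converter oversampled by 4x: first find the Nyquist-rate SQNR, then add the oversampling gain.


Step 1 — baseline SQNR at Nyquist:
SQNR_base = 6.02*N + 1.76
          = 6.02*19 + 1.76
          = 116.14 dB

Step 2 — oversampling processing gain:
G = 10*log10(OSR) = 10*log10(4) = 6.02 dB

Step 3 — total:
SQNR_total = 116.14 + 6.02 = 122.16 dB

Base SQNR = 116.14 dB; oversampled SQNR = 122.16 dB


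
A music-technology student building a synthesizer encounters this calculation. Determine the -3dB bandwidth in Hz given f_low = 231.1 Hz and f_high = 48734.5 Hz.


Bandwidth is the difference of -3dB frequencies:
BW = f_high - f_low
   = 48734.5 - 231.1
   = 48503.4 Hz

48503.4 Hz


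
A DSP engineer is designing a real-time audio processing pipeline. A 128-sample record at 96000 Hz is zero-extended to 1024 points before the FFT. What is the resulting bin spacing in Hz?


Frequency resolution after zero-padding:
N_padded = 128 * 8 = 1024
df = fs / N_padded
   = 96000 / 1024
   = 93.75 Hz

93.75 Hz


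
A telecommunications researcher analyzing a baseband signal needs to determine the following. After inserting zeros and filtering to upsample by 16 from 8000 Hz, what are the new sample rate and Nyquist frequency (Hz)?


Step 1 — output sample rate after interpolation by L:
fs_out = L * fs_in = 16 * 8000 = 128000 Hz

Step 2 — Nyquist frequency of the output stream:
f_Nyq = fs_out / 2 = 128000 / 2 = 64000.0 Hz

fs_out = 128000 Hz; f_Nyquist = 64000.0 Hz


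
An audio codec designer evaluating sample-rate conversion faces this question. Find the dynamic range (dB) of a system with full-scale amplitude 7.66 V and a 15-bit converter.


Dynamic range from full-scale to LSB:
V_min = V_max / 2^bits = 7.66 / 2^15
DR = 20 * log10(V_max / V_min)
   = 20 * log10(2^15)
   = 20 * 15 * log10(2)
   = 90.31 dB

90.31 dB


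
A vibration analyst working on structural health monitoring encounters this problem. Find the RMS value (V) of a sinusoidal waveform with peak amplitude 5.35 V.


RMS voltage for a sinusoidal waveform:
V_rms = V_peak / sqrt(2)
      = 5.35 / 1.414214
      = 3.783 V

3.783 V


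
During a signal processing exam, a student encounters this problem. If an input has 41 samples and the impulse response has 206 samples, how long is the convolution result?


Linear convolution output length:
L = N + M - 1
  = 41 + 206 - 1
  = 246 samples

246


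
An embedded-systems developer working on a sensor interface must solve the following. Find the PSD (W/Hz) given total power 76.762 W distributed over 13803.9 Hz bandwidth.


Power spectral density:
PSD = P / BW
    = 76.762 / 13803.9
    = 0.00556089 W/Hz

0.00556089 W/Hz


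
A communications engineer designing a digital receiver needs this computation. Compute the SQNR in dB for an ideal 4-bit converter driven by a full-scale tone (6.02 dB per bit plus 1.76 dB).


Theoretical SNR for a full-scale sinusoid:
SNR = 6.02 * N + 1.76
    = 6.02 * 4 + 1.76
    = 24.08 + 1.76
    = 25.84 dB

25.84 dB


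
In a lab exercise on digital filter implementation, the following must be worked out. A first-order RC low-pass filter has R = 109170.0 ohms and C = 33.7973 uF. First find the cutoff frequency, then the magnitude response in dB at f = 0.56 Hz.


Step 1 — cutoff frequency:
fc = 1 / (2*pi*R*C)
C = 33.7973 uF = 3.37973e-05 F
fc = 1 / (2*pi*109170.0*3.37973e-05)
   = 0.0431355 Hz

Step 2 — magnitude at f = 0.56 Hz:
|H(f)| = 1 / sqrt(1 + (f/fc)^2)
f/fc = 0.56 / 0.0431355 = 12.982346
|H| = 1 / sqrt(1 + 168.541308) = 0.0768002
|H|_dB = 20*log10(0.0768002) = -22.29 dB

fc = 0.0431355 Hz; |H(0.56 Hz)| = -22.29 dB


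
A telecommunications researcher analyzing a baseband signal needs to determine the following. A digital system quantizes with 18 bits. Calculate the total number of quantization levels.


Number of quantization levels = 2^N
= 2^18
= 262144

262144


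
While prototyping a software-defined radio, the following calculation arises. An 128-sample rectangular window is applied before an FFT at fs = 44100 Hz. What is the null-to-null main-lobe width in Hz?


Main lobe width for a rectangular window:
Width = 2 * fs / N
      = 2 * 44100 / 128
      = 88200 / 128
      = 689.062 Hz

689.062 Hz


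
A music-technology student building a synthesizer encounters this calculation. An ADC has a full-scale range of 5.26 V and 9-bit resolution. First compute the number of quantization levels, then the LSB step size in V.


Step 1 — number of quantization levels:
L = 2^N = 2^9 = 512

Step 2 — LSB step size:
delta = Vfs / L
      = 5.26 / 512
      = 0.01027344 V

Levels = 512; step size = 0.01027344 V


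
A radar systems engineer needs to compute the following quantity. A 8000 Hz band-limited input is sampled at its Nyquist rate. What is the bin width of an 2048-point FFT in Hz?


Step 1 — Nyquist sampling rate:
fs = 2 * fmax = 2 * 8000 = 16000 Hz

Step 2 — DFT bin spacing:
df = fs / N = 16000 / 2048 = 7.8125 Hz

7.8125 Hz


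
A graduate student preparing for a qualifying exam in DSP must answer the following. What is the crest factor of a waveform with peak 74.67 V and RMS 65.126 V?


Crest factor is the ratio of peak to RMS:
CF = V_peak / V_rms
   = 74.67 / 65.126
   = 1.1465

1.1465


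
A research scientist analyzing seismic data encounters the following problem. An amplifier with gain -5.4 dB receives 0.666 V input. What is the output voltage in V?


Output voltage from dB gain:
V_out = V_in * 10^(gain_dB / 20)
      = 0.666 * 10^(-5.4 / 20)
      = 0.666 * 0.537032
      = 0.3577 V

0.3577 V


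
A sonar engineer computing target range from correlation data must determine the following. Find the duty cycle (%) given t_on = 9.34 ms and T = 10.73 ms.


Duty cycle as a percentage:
DC = (t_on / T) * 100
   = (9.34 / 10.73) * 100
   = 0.870457 * 100
   = 87.05 %

87.05 %


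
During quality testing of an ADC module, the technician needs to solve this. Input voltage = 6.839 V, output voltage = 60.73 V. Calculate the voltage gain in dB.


Voltage gain in dB:
G = 20 * log10(Vout / Vin)
  = 20 * log10(60.73 / 6.839)
  = 20 * log10(8.879953)
  = 20 * 0.948411
  = 18.97 dB

18.97 dB


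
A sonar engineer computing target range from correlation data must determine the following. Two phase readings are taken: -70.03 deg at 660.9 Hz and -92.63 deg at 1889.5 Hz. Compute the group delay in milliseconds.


Group delay from phase difference:
tau = -d(phi)/d(omega)
d(phi) = -22.6 deg = -0.394444 rad
d(omega) = 2*pi*(1889.5 - 660.9) = 7719.5215 rad/s
tau = -(-0.394444) / 7719.5215
    = 0.0511 ms

0.0511 ms


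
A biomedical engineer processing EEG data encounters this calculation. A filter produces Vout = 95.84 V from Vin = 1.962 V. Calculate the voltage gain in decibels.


Voltage gain in dB:
G = 20 * log10(Vout / Vin)
  = 20 * log10(95.84 / 1.962)
  = 20 * log10(48.848114)
  = 20 * 1.688848
  = 33.78 dB

33.78 dB


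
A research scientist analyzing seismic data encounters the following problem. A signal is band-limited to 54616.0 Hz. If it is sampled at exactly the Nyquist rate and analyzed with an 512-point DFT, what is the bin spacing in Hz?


Step 1 — Nyquist sampling rate:
fs = 2 * fmax = 2 * 54616.0 = 109232.0 Hz

Step 2 — DFT bin spacing:
df = fs / N = 109232.0 / 512 = 213.3438 Hz

213.3438 Hz


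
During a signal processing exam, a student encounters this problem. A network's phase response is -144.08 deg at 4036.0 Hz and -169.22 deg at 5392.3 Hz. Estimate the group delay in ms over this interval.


Group delay from phase difference:
tau = -d(phi)/d(omega)
d(phi) = -25.14 deg = -0.438776 rad
d(omega) = 2*pi*(5392.3 - 4036.0) = 8521.8842 rad/s
tau = -(-0.438776) / 8521.8842
    = 0.0515 ms

0.0515 ms


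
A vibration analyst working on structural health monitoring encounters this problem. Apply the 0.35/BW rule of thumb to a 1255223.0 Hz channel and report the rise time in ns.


Rise time from bandwidth relationship:
tr = 0.35 / BW
   = 0.35 / 1255223.0
   = 2.788349162e-07 s
   = 278.8349 ns

278.8349 ns


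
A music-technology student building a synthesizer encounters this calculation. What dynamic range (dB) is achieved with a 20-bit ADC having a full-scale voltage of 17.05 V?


Dynamic range from full-scale to LSB:
V_min = V_max / 2^bits = 17.05 / 2^20
DR = 20 * log10(V_max / V_min)
   = 20 * log10(2^20)
   = 20 * 20 * log10(2)
   = 120.41 dB

120.41 dB


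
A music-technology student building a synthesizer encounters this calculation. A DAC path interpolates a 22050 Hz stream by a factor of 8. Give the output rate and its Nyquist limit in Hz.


Step 1 — output sample rate after interpolation by L:
fs_out = L * fs_in = 8 * 22050 = 176400 Hz

Step 2 — Nyquist frequency of the output stream:
f_Nyq = fs_out / 2 = 176400 / 2 = 88200.0 Hz

fs_out = 176400 Hz; f_Nyquist = 88200.0 Hz


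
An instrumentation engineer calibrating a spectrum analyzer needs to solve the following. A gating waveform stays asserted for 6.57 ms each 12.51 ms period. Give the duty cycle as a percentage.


Duty cycle as a percentage:
DC = (t_on / T) * 100
   = (6.57 / 12.51) * 100
   = 0.52518 * 100
   = 52.52 %

52.52 %


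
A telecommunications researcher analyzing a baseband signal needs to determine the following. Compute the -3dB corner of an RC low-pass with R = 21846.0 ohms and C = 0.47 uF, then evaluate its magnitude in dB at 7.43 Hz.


Step 1 — cutoff frequency:
fc = 1 / (2*pi*R*C)
C = 0.47 uF = 4.7e-07 F
fc = 1 / (2*pi*21846.0*4.7e-07)
   = 15.5007 Hz

Step 2 — magnitude at f = 7.43 Hz:
|H(f)| = 1 / sqrt(1 + (f/fc)^2)
f/fc = 7.43 / 15.5007 = 0.479333
|H| = 1 / sqrt(1 + 0.22976) = 0.9017576
|H|_dB = 20*log10(0.9017576) = -0.9 dB

fc = 15.5007 Hz; |H(7.43 Hz)| = -0.9 dB


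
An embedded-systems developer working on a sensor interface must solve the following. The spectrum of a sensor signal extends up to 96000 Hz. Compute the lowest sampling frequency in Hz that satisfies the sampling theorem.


The Nyquist rate is twice the maximum frequency component.
fs_min = 2 * fmax
      = 2 * 96000
      = 192000 Hz

192000


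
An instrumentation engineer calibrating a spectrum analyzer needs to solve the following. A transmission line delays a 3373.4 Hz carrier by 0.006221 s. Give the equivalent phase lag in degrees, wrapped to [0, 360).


Phase shift from frequency and time delay:
phi = 360 * f * t_delay
    = 360 * 3373.4 * 0.006221
    = 7554.93 degrees
    mod 360 = 354.93 degrees

354.93 degrees


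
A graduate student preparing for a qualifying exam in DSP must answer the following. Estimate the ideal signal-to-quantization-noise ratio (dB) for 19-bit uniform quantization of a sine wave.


Theoretical SNR for a full-scale sinusoid:
SNR = 6.02 * N + 1.76
    = 6.02 * 19 + 1.76
    = 114.38 + 1.76
    = 116.14 dB

116.14 dB


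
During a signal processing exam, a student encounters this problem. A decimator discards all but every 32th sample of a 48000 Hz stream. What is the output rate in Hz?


Decimation reduces the sample rate:
fs_out = fs_in / M
       = 48000 / 32
       = 1500.0 Hz

1500.0 Hz


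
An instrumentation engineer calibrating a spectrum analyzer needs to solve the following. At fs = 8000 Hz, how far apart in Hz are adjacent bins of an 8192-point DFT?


DFT frequency resolution:
df = fs / N
   = 8000 / 8192
   = 0.9766 Hz

0.9766 Hz


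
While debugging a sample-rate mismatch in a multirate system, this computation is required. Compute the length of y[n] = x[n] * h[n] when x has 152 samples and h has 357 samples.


Linear convolution output length:
L = N + M - 1
  = 152 + 357 - 1
  = 508 samples

508


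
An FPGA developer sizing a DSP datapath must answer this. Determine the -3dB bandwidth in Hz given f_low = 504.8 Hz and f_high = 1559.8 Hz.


Bandwidth is the difference of -3dB frequencies:
BW = f_high - f_low
   = 1559.8 - 504.8
   = 1055.0 Hz

1055.0 Hz


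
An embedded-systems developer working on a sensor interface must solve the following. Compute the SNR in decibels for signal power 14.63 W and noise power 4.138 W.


SNR in decibels:
SNR = 10 * log10(Ps / Pn)
    = 10 * log10(14.63 / 4.138)
    = 10 * log10(3.5355)
    = 10 * 0.5485
    = 5.48 dB

5.48 dB


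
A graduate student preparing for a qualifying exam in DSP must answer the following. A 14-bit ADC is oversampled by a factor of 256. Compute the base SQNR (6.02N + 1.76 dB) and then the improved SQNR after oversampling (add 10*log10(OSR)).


Step 1 — baseline SQNR at Nyquist:
SQNR_base = 6.02*N + 1.76
          = 6.02*14 + 1.76
          = 86.04 dB

Step 2 — oversampling processing gain:
G = 10*log10(OSR) = 10*log10(256) = 24.08 dB

Step 3 — total:
SQNR_total = 86.04 + 24.08 = 110.12 dB

Base SQNR = 86.04 dB; oversampled SQNR = 110.12 dB


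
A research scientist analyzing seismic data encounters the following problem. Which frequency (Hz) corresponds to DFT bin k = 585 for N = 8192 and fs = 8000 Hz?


Frequency of DFT bin k:
f_k = k * fs / N
    = 585 * 8000 / 8192
    = 4680000 / 8192
    = 571.289 Hz

571.289 Hz


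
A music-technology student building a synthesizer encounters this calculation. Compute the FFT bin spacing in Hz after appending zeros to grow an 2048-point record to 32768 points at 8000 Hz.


Frequency resolution after zero-padding:
N_padded = 2048 * 16 = 32768
df = fs / N_padded
   = 8000 / 32768
   = 0.2441 Hz

0.2441 Hz


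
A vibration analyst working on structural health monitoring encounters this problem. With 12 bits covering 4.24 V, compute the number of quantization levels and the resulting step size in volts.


Step 1 — number of quantization levels:
L = 2^N = 2^12 = 4096

Step 2 — LSB step size:
delta = Vfs / L
      = 4.24 / 4096
      = 0.00103516 V

Levels = 4096; step size = 0.00103516 V


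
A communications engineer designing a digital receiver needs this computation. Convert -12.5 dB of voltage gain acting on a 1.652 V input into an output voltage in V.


Output voltage from dB gain:
V_out = V_in * 10^(gain_dB / 20)
      = 1.652 * 10^(-12.5 / 20)
      = 1.652 * 0.237137
      = 0.3918 V

0.3918 V


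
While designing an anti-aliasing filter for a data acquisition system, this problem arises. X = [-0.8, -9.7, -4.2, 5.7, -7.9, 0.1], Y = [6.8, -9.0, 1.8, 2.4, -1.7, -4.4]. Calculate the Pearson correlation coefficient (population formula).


Pearson correlation coefficient (population):
r = cov(X,Y) / (std(X) * std(Y))
Mean X = -2.8, Mean Y = -0.6833
Cov(X,Y) = 14.915
Std(X) = 5.167849, Std(Y) = 5.093923
r = 0.5666

0.5666


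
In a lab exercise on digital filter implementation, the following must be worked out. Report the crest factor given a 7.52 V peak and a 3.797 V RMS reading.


Crest factor is the ratio of peak to RMS:
CF = V_peak / V_rms
   = 7.52 / 3.797
   = 1.9805

1.9805


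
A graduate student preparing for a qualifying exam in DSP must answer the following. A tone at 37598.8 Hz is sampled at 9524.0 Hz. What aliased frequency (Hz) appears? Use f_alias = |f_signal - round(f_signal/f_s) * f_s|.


Compute the nearest integer multiple of fs to the signal:
n = round(37598.8 / 9524.0) = 4
f_alias = |37598.8 - 4 * 9524.0|
        = |37598.8 - 38096.0|
        = 497.2 Hz

497.2


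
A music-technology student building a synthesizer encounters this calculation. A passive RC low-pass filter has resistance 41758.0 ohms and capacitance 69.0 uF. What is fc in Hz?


Cutoff frequency of a first-order RC filter:
fc = 1 / (2 * pi * R * C)
C = 69.0 uF = 6.9e-05 F
fc = 1 / (2 * pi * 41758.0 * 6.9e-05)
   = 1 / 18.103754391947
   = 0.055237 Hz

0.055237 Hz


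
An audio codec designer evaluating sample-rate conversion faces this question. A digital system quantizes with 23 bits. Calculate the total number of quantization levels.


Number of quantization levels = 2^N
= 2^23
= 8388608

8388608


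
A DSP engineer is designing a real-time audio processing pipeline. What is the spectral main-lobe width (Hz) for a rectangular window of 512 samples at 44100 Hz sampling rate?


Main lobe width for a rectangular window:
Width = 2 * fs / N
      = 2 * 44100 / 512
      = 88200 / 512
      = 172.266 Hz

172.266 Hz


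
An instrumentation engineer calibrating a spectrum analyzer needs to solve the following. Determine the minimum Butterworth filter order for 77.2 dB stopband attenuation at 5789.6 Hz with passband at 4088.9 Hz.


Butterworth filter order formula:
n = log10(10^(A/10) - 1) / (2 * log10(f_stop/f_pass))
10^(77.2/10) - 1 = 52480745.025
f_stop/f_pass = 5789.6 / 4088.9 = 1.4159
n = 25.5558 -> ceil = 26

26


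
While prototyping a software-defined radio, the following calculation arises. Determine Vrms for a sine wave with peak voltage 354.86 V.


RMS voltage for a sinusoidal waveform:
V_rms = V_peak / sqrt(2)
      = 354.86 / 1.414214
      = 250.924 V

250.924 V


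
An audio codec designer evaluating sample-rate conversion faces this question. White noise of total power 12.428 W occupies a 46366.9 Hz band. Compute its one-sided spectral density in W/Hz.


Power spectral density:
PSD = P / BW
    = 12.428 / 46366.9
    = 0.00026804 W/Hz

0.00026804 W/Hz


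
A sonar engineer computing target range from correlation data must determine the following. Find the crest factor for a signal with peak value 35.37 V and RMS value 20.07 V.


Crest factor is the ratio of peak to RMS:
CF = V_peak / V_rms
   = 35.37 / 20.07
   = 1.7623

1.7623


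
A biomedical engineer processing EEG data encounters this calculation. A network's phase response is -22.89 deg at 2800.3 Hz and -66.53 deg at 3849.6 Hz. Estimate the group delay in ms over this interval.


Group delay from phase difference:
tau = -d(phi)/d(omega)
d(phi) = -43.64 deg = -0.761662 rad
d(omega) = 2*pi*(3849.6 - 2800.3) = 6592.9463 rad/s
tau = -(-0.761662) / 6592.9463
    = 0.1155 ms

0.1155 ms


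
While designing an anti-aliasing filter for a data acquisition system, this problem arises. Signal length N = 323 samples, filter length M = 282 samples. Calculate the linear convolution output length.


Linear convolution output length:
L = N + M - 1
  = 323 + 282 - 1
  = 604 samples

604


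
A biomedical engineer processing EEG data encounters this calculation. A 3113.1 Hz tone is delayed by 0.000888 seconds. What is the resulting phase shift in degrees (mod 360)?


Phase shift from frequency and time delay:
phi = 360 * f * t_delay
    = 360 * 3113.1 * 0.000888
    = 995.2 degrees
    mod 360 = 275.2 degrees

275.2 degrees


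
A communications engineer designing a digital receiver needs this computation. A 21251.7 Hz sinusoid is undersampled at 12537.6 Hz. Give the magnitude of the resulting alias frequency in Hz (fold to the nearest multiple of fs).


Compute the nearest integer multiple of fs to the signal:
n = round(21251.7 / 12537.6) = 2
f_alias = |21251.7 - 2 * 12537.6|
        = |21251.7 - 25075.2|
        = 3823.5 Hz

3823.5


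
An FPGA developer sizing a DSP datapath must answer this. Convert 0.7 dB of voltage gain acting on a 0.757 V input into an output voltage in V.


Output voltage from dB gain:
V_out = V_in * 10^(gain_dB / 20)
      = 0.757 * 10^(0.7 / 20)
      = 0.757 * 1.083927
      = 0.8205 V

0.8205 V


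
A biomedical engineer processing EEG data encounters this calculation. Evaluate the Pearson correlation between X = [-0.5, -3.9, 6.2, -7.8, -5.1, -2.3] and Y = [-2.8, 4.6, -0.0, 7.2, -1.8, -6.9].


Pearson correlation coefficient (population):
r = cov(X,Y) / (std(X) * std(Y))
Mean X = -2.2333, Mean Y = 0.05
Cov(X,Y) = -7.83
Std(X) = 4.399116, Std(Y) = 4.684638
r = -0.3799

-0.3799


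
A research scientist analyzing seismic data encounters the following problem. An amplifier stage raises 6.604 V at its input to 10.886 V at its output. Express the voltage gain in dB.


Voltage gain in dB:
G = 20 * log10(Vout / Vin)
  = 20 * log10(10.886 / 6.604)
  = 20 * log10(1.648395)
  = 20 * 0.217061
  = 4.34 dB

4.34 dB


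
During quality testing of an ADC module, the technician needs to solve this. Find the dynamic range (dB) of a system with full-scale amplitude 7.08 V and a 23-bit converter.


Dynamic range from full-scale to LSB:
V_min = V_max / 2^bits = 7.08 / 2^23
DR = 20 * log10(V_max / V_min)
   = 20 * log10(2^23)
   = 20 * 23 * log10(2)
   = 138.47 dB

138.47 dB


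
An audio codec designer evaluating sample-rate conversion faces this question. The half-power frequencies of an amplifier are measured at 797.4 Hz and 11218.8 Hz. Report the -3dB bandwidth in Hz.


Bandwidth is the difference of -3dB frequencies:
BW = f_high - f_low
   = 11218.8 - 797.4
   = 10421.4 Hz

10421.4 Hz


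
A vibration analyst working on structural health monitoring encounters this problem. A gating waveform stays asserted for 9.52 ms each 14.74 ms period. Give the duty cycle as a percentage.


Duty cycle as a percentage:
DC = (t_on / T) * 100
   = (9.52 / 14.74) * 100
   = 0.645862 * 100
   = 64.59 %

64.59 %


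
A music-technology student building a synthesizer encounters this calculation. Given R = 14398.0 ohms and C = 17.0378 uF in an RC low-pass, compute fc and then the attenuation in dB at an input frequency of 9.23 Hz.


Step 1 — cutoff frequency:
fc = 1 / (2*pi*R*C)
C = 17.0378 uF = 1.70378e-05 F
fc = 1 / (2*pi*14398.0*1.70378e-05)
   = 0.64879 Hz

Step 2 — magnitude at f = 9.23 Hz:
|H(f)| = 1 / sqrt(1 + (f/fc)^2)
f/fc = 9.23 / 0.64879 = 14.226483
|H| = 1 / sqrt(1 + 202.392819) = 0.0701184
|H|_dB = 20*log10(0.0701184) = -23.08 dB

fc = 0.64879 Hz; |H(9.23 Hz)| = -23.08 dB


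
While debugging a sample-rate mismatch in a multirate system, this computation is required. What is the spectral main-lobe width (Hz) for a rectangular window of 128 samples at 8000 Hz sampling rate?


Main lobe width for a rectangular window:
Width = 2 * fs / N
      = 2 * 8000 / 128
      = 16000 / 128
      = 125.0 Hz

125.0 Hz


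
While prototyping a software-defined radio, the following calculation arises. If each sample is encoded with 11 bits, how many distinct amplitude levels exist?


Number of quantization levels = 2^N
= 2^11
= 2048

2048


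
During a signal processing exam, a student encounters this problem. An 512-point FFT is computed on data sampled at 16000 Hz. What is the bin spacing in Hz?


DFT frequency resolution:
df = fs / N
   = 16000 / 512
   = 31.25 Hz

31.25 Hz


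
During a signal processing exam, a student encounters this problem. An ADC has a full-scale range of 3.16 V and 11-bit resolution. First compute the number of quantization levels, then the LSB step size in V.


Step 1 — number of quantization levels:
L = 2^N = 2^11 = 2048

Step 2 — LSB step size:
delta = Vfs / L
      = 3.16 / 2048
      = 0.00154297 V

Levels = 2048; step size = 0.00154297 V


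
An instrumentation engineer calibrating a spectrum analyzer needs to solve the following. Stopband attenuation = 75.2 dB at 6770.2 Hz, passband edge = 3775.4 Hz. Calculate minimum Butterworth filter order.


Butterworth filter order formula:
n = log10(10^(A/10) - 1) / (2 * log10(f_stop/f_pass))
10^(75.2/10) - 1 = 33113111.1483
f_stop/f_pass = 6770.2 / 3775.4 = 1.7932
n = 14.8242 -> ceil = 15

15


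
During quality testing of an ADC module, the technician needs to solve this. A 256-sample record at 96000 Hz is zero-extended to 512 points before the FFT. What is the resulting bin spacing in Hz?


Frequency resolution after zero-padding:
N_padded = 256 * 2 = 512
df = fs / N_padded
   = 96000 / 512
   = 187.5 Hz

187.5 Hz


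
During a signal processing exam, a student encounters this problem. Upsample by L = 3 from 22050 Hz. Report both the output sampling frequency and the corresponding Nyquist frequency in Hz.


Step 1 — output sample rate after interpolation by L:
fs_out = L * fs_in = 3 * 22050 = 66150 Hz

Step 2 — Nyquist frequency of the output stream:
f_Nyq = fs_out / 2 = 66150 / 2 = 33075.0 Hz

fs_out = 66150 Hz; f_Nyquist = 33075.0 Hz


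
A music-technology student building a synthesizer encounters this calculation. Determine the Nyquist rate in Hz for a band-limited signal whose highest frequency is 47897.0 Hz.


The Nyquist rate is twice the maximum frequency component.
fs_min = 2 * fmax
      = 2 * 47897.0
      = 95794.0 Hz

95794.0


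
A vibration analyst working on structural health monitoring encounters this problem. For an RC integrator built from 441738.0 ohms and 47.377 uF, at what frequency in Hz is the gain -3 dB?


Cutoff frequency of a first-order RC filter:
fc = 1 / (2 * pi * R * C)
C = 47.377 uF = 4.7377e-05 F
fc = 1 / (2 * pi * 441738.0 * 4.7377e-05)
   = 1 / 131.49589211261
   = 0.007605 Hz

0.007605 Hz


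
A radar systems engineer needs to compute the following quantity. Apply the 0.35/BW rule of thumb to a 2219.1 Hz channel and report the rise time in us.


Rise time from bandwidth relationship:
tr = 0.35 / BW
   = 0.35 / 2219.1
   = 0.0001577215988 s
   = 157.7216 us

157.7216 us


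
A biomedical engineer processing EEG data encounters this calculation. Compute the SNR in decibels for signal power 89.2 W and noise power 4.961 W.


SNR in decibels:
SNR = 10 * log10(Ps / Pn)
    = 10 * log10(89.2 / 4.961)
    = 10 * log10(17.9802)
    = 10 * 1.2548
    = 12.55 dB

12.55 dB


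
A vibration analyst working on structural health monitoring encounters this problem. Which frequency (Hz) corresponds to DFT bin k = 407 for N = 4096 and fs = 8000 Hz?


Frequency of DFT bin k:
f_k = k * fs / N
    = 407 * 8000 / 4096
    = 3256000 / 4096
    = 794.922 Hz

794.922 Hz


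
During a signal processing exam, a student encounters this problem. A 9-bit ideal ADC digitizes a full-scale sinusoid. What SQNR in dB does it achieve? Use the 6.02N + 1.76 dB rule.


Theoretical SNR for a full-scale sinusoid:
SNR = 6.02 * N + 1.76
    = 6.02 * 9 + 1.76
    = 54.18 + 1.76
    = 55.94 dB

55.94 dB


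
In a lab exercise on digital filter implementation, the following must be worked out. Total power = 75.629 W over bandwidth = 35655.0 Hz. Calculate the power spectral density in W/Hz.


Power spectral density:
PSD = P / BW
    = 75.629 / 35655.0
    = 0.00212113 W/Hz

0.00212113 W/Hz


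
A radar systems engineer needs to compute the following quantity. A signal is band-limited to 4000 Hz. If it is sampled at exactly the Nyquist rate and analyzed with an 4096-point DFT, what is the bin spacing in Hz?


Step 1 — Nyquist sampling rate:
fs = 2 * fmax = 2 * 4000 = 8000 Hz

Step 2 — DFT bin spacing:
df = fs / N = 8000 / 4096 = 1.9531 Hz

1.9531 Hz


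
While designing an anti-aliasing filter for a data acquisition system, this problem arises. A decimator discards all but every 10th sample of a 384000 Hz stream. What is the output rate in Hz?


Decimation reduces the sample rate:
fs_out = fs_in / M
       = 384000 / 10
       = 38400.0 Hz

38400.0 Hz


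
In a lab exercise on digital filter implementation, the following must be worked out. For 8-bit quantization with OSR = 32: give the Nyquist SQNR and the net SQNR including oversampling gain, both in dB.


Step 1 — baseline SQNR at Nyquist:
SQNR_base = 6.02*N + 1.76
          = 6.02*8 + 1.76
          = 49.92 dB

Step 2 — oversampling processing gain:
G = 10*log10(OSR) = 10*log10(32) = 15.05 dB

Step 3 — total:
SQNR_total = 49.92 + 15.05 = 64.97 dB

Base SQNR = 49.92 dB; oversampled SQNR = 64.97 dB


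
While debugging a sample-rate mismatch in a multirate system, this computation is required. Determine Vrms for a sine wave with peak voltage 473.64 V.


RMS voltage for a sinusoidal waveform:
V_rms = V_peak / sqrt(2)
      = 473.64 / 1.414214
      = 334.914 V

334.914 V


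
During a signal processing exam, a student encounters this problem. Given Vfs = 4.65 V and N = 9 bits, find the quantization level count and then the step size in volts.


Step 1 — number of quantization levels:
L = 2^N = 2^9 = 512

Step 2 — LSB step size:
delta = Vfs / L
      = 4.65 / 512
      = 0.00908203 V

Levels = 512; step size = 0.00908203 V


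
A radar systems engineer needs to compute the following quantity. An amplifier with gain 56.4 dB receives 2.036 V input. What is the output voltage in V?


Output voltage from dB gain:
V_out = V_in * 10^(gain_dB / 20)
      = 2.036 * 10^(56.4 / 20)
      = 2.036 * 660.693448
      = 1345.1719 V

1345.1719 V


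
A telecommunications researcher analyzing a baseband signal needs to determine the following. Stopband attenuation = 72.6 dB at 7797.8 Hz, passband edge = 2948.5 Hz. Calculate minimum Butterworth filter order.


Butterworth filter order formula:
n = log10(10^(A/10) - 1) / (2 * log10(f_stop/f_pass))
10^(72.6/10) - 1 = 18197007.5861
f_stop/f_pass = 7797.8 / 2948.5 = 2.6447
n = 8.5943 -> ceil = 9

9


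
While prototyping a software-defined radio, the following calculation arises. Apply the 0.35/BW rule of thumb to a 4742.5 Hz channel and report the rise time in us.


Rise time from bandwidth relationship:
tr = 0.35 / BW
   = 0.35 / 4742.5
   = 7.380073801e-05 s
   = 73.8007 us

73.8007 us


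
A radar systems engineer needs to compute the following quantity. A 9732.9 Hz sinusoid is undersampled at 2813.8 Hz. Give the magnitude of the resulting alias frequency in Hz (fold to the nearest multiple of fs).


Compute the nearest integer multiple of fs to the signal:
n = round(9732.9 / 2813.8) = 3
f_alias = |9732.9 - 3 * 2813.8|
        = |9732.9 - 8441.4|
        = 1291.5 Hz

1291.5


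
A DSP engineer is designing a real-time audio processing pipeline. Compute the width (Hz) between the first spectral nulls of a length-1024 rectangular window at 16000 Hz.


Main lobe width for a rectangular window:
Width = 2 * fs / N
      = 2 * 16000 / 1024
      = 32000 / 1024
      = 31.25 Hz

31.25 Hz


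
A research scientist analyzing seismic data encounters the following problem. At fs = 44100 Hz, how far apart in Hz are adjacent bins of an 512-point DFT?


DFT frequency resolution:
df = fs / N
   = 44100 / 512
   = 86.1328 Hz

86.1328 Hz


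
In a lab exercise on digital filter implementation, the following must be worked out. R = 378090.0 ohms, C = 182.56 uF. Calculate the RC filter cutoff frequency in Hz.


Cutoff frequency of a first-order RC filter:
fc = 1 / (2 * pi * R * C)
C = 182.56 uF = 0.00018256 F
fc = 1 / (2 * pi * 378090.0 * 0.00018256)
   = 1 / 433.69127630642
   = 0.002306 Hz

0.002306 Hz


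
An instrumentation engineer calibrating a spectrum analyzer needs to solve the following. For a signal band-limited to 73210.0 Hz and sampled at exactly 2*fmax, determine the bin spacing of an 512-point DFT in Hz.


Step 1 — Nyquist sampling rate:
fs = 2 * fmax = 2 * 73210.0 = 146420.0 Hz

Step 2 — DFT bin spacing:
df = fs / N = 146420.0 / 512 = 285.9766 Hz

285.9766 Hz


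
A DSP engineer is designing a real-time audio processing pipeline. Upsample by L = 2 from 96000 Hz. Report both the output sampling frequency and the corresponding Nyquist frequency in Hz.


Step 1 — output sample rate after interpolation by L:
fs_out = L * fs_in = 2 * 96000 = 192000 Hz

Step 2 — Nyquist frequency of the output stream:
f_Nyq = fs_out / 2 = 192000 / 2 = 96000.0 Hz

fs_out = 192000 Hz; f_Nyquist = 96000.0 Hz


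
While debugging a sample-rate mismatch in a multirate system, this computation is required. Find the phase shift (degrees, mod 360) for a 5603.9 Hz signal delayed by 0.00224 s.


Phase shift from frequency and time delay:
phi = 360 * f * t_delay
    = 360 * 5603.9 * 0.00224
    = 4518.98 degrees
    mod 360 = 198.98 degrees

198.98 degrees


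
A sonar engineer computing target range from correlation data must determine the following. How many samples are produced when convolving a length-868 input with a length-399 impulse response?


Linear convolution output length:
L = N + M - 1
  = 868 + 399 - 1
  = 1266 samples

1266


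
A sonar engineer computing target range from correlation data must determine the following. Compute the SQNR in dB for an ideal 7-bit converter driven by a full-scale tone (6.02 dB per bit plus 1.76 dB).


Theoretical SNR for a full-scale sinusoid:
SNR = 6.02 * N + 1.76
    = 6.02 * 7 + 1.76
    = 42.14 + 1.76
    = 43.9 dB

43.9 dB


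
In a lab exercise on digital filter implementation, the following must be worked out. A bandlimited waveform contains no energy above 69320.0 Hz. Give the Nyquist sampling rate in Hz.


The Nyquist rate is twice the maximum frequency component.
fs_min = 2 * fmax
      = 2 * 69320.0
      = 138640.0 Hz

138640.0


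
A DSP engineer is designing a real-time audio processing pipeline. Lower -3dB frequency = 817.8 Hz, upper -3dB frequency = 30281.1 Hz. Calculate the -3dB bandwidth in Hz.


Bandwidth is the difference of -3dB frequencies:
BW = f_high - f_low
   = 30281.1 - 817.8
   = 29463.3 Hz

29463.3 Hz


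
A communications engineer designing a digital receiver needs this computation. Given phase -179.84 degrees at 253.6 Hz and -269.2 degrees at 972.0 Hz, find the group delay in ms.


Group delay from phase difference:
tau = -d(phi)/d(omega)
d(phi) = -89.36 deg = -1.559626 rad
d(omega) = 2*pi*(972.0 - 253.6) = 4513.8403 rad/s
tau = -(-1.559626) / 4513.8403
    = 0.3455 ms

0.3455 ms


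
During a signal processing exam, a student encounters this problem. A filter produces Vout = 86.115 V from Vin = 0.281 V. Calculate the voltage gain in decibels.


Voltage gain in dB:
G = 20 * log10(Vout / Vin)
  = 20 * log10(86.115 / 0.281)
  = 20 * log10(306.459075)
  = 20 * 2.486372
  = 49.73 dB

49.73 dB


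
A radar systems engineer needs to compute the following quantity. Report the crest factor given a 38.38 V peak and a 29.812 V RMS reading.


Crest factor is the ratio of peak to RMS:
CF = V_peak / V_rms
   = 38.38 / 29.812
   = 1.2874

1.2874


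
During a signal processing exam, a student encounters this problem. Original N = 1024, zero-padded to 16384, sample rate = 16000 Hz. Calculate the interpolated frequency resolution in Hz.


Frequency resolution after zero-padding:
N_padded = 1024 * 16 = 16384
df = fs / N_padded
   = 16000 / 16384
   = 0.9766 Hz

0.9766 Hz


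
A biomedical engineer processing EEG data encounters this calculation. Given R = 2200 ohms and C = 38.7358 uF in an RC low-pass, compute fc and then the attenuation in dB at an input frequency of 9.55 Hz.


Step 1 — cutoff frequency:
fc = 1 / (2*pi*R*C)
C = 38.7358 uF = 3.87358e-05 F
fc = 1 / (2*pi*2200*3.87358e-05)
   = 1.8676 Hz

Step 2 — magnitude at f = 9.55 Hz:
|H(f)| = 1 / sqrt(1 + (f/fc)^2)
f/fc = 9.55 / 1.8676 = 5.113515
|H| = 1 / sqrt(1 + 26.148036) = 0.1919247
|H|_dB = 20*log10(0.1919247) = -14.34 dB

fc = 1.8676 Hz; |H(9.55 Hz)| = -14.34 dB


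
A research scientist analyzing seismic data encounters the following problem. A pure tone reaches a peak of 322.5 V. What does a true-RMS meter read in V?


RMS voltage for a sinusoidal waveform:
V_rms = V_peak / sqrt(2)
      = 322.5 / 1.414214
      = 228.042 V

228.042 V


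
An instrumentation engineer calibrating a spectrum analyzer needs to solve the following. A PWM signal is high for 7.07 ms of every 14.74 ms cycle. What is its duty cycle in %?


Duty cycle as a percentage:
DC = (t_on / T) * 100
   = (7.07 / 14.74) * 100
   = 0.479647 * 100
   = 47.96 %

47.96 %


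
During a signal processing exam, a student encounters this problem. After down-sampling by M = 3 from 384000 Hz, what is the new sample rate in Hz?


Decimation reduces the sample rate:
fs_out = fs_in / M
       = 384000 / 3
       = 128000.0 Hz

128000.0 Hz


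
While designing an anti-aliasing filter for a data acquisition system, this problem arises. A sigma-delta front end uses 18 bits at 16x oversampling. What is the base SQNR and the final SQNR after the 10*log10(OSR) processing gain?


Step 1 — baseline SQNR at Nyquist:
SQNR_base = 6.02*N + 1.76
          = 6.02*18 + 1.76
          = 110.12 dB

Step 2 — oversampling processing gain:
G = 10*log10(OSR) = 10*log10(16) = 12.04 dB

Step 3 — total:
SQNR_total = 110.12 + 12.04 = 122.16 dB

Base SQNR = 110.12 dB; oversampled SQNR = 122.16 dB


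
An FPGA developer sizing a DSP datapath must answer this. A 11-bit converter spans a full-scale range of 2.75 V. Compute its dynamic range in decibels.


Dynamic range from full-scale to LSB:
V_min = V_max / 2^bits = 2.75 / 2^11
DR = 20 * log10(V_max / V_min)
   = 20 * log10(2^11)
   = 20 * 11 * log10(2)
   = 66.23 dB

66.23 dB


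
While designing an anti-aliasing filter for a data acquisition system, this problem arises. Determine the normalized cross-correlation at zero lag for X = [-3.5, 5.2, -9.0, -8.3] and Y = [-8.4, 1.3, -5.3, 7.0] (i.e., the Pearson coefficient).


Pearson correlation coefficient (population):
r = cov(X,Y) / (std(X) * std(Y))
Mean X = -3.9, Mean Y = -1.35
Cov(X,Y) = 1.175
Std(X) = 5.664362, Std(Y) = 5.959237
r = 0.0348

0.0348


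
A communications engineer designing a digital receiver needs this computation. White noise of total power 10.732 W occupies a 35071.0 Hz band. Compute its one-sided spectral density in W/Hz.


Power spectral density:
PSD = P / BW
    = 10.732 / 35071.0
    = 0.00030601 W/Hz

0.00030601 W/Hz


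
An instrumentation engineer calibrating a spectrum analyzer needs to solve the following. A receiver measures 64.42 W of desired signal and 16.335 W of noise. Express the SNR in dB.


SNR in decibels:
SNR = 10 * log10(Ps / Pn)
    = 10 * log10(64.42 / 16.335)
    = 10 * log10(3.9437)
    = 10 * 0.5959
    = 5.96 dB

5.96 dB


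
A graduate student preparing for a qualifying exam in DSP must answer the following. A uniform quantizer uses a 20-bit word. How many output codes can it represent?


Number of quantization levels = 2^N
= 2^20
= 1048576

1048576


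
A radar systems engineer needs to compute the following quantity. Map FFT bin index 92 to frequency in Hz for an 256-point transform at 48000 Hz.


Frequency of DFT bin k:
f_k = k * fs / N
    = 92 * 48000 / 256
    = 4416000 / 256
    = 17250.0 Hz

17250.0 Hz


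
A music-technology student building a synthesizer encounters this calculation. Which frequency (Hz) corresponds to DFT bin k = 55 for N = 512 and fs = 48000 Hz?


Frequency of DFT bin k:
f_k = k * fs / N
    = 55 * 48000 / 512
    = 2640000 / 512
    = 5156.25 Hz

5156.25 Hz


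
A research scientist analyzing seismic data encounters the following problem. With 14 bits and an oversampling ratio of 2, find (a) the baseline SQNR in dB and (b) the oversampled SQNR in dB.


Step 1 — baseline SQNR at Nyquist:
SQNR_base = 6.02*N + 1.76
          = 6.02*14 + 1.76
          = 86.04 dB

Step 2 — oversampling processing gain:
G = 10*log10(OSR) = 10*log10(2) = 3.01 dB

Step 3 — total:
SQNR_total = 86.04 + 3.01 = 89.05 dB

Base SQNR = 86.04 dB; oversampled SQNR = 89.05 dB
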